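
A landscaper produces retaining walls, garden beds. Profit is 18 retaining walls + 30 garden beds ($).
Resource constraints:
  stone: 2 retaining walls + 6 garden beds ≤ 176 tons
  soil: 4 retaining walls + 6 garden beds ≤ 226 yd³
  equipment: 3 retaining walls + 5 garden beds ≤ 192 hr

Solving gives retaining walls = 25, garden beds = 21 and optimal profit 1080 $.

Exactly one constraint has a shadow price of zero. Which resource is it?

equipment

stone: 176/176 (binding)
soil: 226/226 (binding)
equipment: 180/192 (slack 12)
By complementary slackness, a constraint with positive slack has shadow price 0 → equipment.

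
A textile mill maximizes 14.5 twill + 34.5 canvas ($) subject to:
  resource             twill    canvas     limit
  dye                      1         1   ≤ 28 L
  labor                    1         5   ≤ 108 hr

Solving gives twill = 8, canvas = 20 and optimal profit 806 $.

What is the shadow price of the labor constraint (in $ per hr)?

5

Both dye and labor are binding at x*.
Dual feasibility on the basic columns requires 1·y_dye + 1·y_labor = 14.5, 1·y_dye + 5·y_labor = 34.5.
Solving: y_dye = 9.5, y_labor = 5.
Shadow price of labor = 5.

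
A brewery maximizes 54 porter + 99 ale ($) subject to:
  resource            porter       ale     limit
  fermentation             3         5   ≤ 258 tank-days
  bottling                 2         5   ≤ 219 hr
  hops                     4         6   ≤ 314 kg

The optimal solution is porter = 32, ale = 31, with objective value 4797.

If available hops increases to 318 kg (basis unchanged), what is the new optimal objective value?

Binding: bottling and hops. Non-binding: fermentation (7 unused).
By complementary slackness, y = 0 for the non-binding constraint.
Dual feasibility on the basic columns requires 2·y_bottling + 4·y_hops = 54, 5·y_bottling + 6·y_hops = 99.
Solving: y_bottling = 9, y_hops = 9.
Δz = y_hops·Δb = 9 × (4) = 36, so new z* = 4797 + 36 = 4833.

4833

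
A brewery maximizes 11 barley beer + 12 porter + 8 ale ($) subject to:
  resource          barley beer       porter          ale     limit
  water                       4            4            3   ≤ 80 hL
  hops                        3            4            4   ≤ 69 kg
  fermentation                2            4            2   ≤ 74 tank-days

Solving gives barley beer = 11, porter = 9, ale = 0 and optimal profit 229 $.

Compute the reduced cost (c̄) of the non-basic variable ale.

Check each constraint at x*: water 80/80 (tight); hops 69/69 (tight); fermentation 58/74 (slack 16).
Since fermentation is not tight, its dual is 0.
The binding rows give the dual system: 4·y_water + 3·y_hops = 11 and 4·y_water + 4·y_hops = 12.
This yields shadow prices y_water = 2, y_hops = 1.
Reduced cost of ale: c₃ − yᵀa₃ = 8 − (2·3 + 1·4) = 8 − 10 = -2.

-2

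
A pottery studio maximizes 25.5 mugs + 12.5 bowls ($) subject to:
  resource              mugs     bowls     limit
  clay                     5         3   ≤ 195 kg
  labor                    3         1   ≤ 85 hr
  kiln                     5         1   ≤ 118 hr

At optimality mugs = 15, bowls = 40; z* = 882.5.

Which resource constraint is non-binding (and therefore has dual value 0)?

clay: 195/195 (binding)
labor: 85/85 (binding)
kiln: 115/118 (slack 3)
By complementary slackness, a constraint with positive slack has shadow price 0 → kiln.

kiln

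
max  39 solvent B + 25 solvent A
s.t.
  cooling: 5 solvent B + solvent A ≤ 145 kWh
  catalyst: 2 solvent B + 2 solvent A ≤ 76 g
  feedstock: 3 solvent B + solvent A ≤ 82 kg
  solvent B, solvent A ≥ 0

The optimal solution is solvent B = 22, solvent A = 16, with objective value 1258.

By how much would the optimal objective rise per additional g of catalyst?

9

At the optimum: cooling uses 126 of 145 (slack = 19); catalyst uses 76 of 76 (binding); feedstock uses 82 of 82 (binding).
By complementary slackness, y = 0 for the non-binding constraint.
Dual feasibility on the basic columns requires 2·y_catalyst + 3·y_feedstock = 39, 2·y_catalyst + 1·y_feedstock = 25.
→ y_catalyst = 9 and y_feedstock = 7.
Shadow price of catalyst = 9.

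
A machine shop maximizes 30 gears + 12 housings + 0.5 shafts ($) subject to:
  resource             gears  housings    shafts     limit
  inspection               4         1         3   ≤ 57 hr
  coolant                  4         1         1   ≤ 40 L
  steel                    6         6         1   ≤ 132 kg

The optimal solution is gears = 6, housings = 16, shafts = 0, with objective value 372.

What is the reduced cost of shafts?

-6.5

At the optimum: inspection uses 40 of 57 (slack = 17); coolant uses 40 of 40 (binding); steel uses 132 of 132 (binding).
By complementary slackness, y = 0 for the non-binding constraint.
Dual feasibility on the basic columns requires 4·y_coolant + 6·y_steel = 30, 1·y_coolant + 6·y_steel = 12.
→ y_coolant = 6 and y_steel = 1.
Reduced cost of shafts: c₃ − yᵀa₃ = 0.5 − (6·1 + 1·1) = 0.5 − 7 = -6.5.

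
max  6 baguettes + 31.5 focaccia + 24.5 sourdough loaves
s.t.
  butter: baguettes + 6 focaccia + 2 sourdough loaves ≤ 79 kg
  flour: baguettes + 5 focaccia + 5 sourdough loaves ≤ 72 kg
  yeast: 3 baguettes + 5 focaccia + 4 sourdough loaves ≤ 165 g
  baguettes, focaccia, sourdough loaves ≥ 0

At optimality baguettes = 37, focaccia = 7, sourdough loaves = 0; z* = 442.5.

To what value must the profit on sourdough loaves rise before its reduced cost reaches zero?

At the optimum: butter uses 79 of 79 (binding); flour uses 72 of 72 (binding); yeast uses 146 of 165 (slack = 19).
Since yeast is not tight, its dual is 0.
Dual feasibility on the basic columns requires 1·y_butter + 1·y_flour = 6, 6·y_butter + 5·y_flour = 31.5.
Solving: y_butter = 1.5, y_flour = 4.5.
sourdough loaves enters the basis when its profit ≥ yᵀa₃ = 1.5·2 + 4.5·5 = 25.5.

25.5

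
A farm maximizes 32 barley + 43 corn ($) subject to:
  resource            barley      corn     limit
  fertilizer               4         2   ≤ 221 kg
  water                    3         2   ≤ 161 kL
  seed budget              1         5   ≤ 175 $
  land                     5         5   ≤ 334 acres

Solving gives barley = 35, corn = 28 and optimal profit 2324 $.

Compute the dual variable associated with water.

Check each constraint at x*: fertilizer 196/221 (slack 25); water 161/161 (tight); seed budget 175/175 (tight); land 315/334 (slack 19).
Since fertilizer, land are not tight, their duals are 0.
From A_Bᵀ y = c: 3·y_water + 1·y_seed budget = 32; 2·y_water + 5·y_seed budget = 43.
→ y_water = 9 and y_seed budget = 5.
Shadow price of water = 9.

9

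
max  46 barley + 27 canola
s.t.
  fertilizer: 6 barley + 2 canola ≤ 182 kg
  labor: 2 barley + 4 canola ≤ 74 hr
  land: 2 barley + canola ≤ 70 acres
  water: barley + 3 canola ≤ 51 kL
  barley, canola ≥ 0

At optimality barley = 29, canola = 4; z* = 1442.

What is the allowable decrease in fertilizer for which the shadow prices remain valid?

Binding constraints: fertilizer, labor. The basis is B = [[6,2],[2,4]] with det 20.
Per unit decrease in fertilizer, x* moves by d = (-0.2, 0.1).
The basis stays optimal until water becomes binding; allowable decrease = 100 kg.

100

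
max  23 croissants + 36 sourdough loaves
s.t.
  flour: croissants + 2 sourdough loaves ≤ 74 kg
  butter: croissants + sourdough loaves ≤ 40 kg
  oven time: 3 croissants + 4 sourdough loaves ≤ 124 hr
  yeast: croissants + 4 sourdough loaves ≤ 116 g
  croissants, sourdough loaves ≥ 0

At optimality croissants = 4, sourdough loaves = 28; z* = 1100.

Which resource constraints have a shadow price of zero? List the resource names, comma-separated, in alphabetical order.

butter, flour

flour: 60/74 (slack 14)
butter: 32/40 (slack 8)
oven time: 124/124 (binding)
yeast: 116/116 (binding)
By complementary slackness, a constraint with positive slack has shadow price 0 → butter, flour.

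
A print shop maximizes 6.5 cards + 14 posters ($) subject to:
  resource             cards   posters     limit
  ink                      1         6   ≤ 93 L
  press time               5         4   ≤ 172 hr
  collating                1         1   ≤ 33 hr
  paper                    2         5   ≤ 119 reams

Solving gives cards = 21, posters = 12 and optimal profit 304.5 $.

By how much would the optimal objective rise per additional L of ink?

At the optimum: ink uses 93 of 93 (binding); press time uses 153 of 172 (slack = 19); collating uses 33 of 33 (binding); paper uses 102 of 119 (slack = 17).
By complementary slackness, y = 0 for the non-binding constraints.
The binding rows give the dual system: 1·y_ink + 1·y_collating = 6.5 and 6·y_ink + 1·y_collating = 14.
Solving: y_ink = 1.5, y_collating = 5.
Shadow price of ink = 1.5.

1.5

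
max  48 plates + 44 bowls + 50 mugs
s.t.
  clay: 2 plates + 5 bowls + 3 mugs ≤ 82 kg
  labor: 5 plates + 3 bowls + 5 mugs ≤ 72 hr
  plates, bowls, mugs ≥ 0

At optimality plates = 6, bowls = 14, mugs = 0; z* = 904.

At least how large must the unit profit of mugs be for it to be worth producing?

Both clay and labor are binding at x*.
The binding rows give the dual system: 2·y_clay + 5·y_labor = 48 and 5·y_clay + 3·y_labor = 44.
Solving: y_clay = 4, y_labor = 8.
mugs enters the basis when its profit ≥ yᵀa₃ = 4·3 + 8·5 = 52.

52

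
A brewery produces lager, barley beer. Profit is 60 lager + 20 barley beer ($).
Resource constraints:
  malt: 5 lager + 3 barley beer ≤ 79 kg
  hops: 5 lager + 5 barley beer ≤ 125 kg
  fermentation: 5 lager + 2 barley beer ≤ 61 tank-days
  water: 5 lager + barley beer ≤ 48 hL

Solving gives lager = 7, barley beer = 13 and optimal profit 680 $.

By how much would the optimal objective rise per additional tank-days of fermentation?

At the optimum: malt uses 74 of 79 (slack = 5); hops uses 100 of 125 (slack = 25); fermentation uses 61 of 61 (binding); water uses 48 of 48 (binding).
Slack constraints have shadow price 0 (complementary slackness).
The binding rows give the dual system: 5·y_fermentation + 5·y_water = 60 and 2·y_fermentation + 1·y_water = 20.
Solving: y_fermentation = 8, y_water = 4.
Shadow price of fermentation = 8.

8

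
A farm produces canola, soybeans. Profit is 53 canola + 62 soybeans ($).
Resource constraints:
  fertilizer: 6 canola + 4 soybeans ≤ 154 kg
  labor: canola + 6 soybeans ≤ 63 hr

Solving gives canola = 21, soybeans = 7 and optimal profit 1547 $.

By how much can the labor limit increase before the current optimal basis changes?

168

Binding constraints: fertilizer, labor. The basis is B = [[6,4],[1,6]] with det 32.
Per unit increase in labor, x* moves by d = (-0.125, 0.1875).
The basis stays optimal until canola reaches 0; allowable increase = 168 hr.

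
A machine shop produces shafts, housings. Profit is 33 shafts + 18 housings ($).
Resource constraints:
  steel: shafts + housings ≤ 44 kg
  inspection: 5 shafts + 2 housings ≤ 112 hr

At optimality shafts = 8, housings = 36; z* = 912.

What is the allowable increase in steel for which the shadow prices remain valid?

Binding constraints: steel, inspection. The basis is B = [[1,1],[5,2]] with det -3.
Per unit increase in steel, x* moves by d = (-0.6667, 1.6667).
The basis stays optimal until shafts reaches 0; allowable increase = 12 kg.

12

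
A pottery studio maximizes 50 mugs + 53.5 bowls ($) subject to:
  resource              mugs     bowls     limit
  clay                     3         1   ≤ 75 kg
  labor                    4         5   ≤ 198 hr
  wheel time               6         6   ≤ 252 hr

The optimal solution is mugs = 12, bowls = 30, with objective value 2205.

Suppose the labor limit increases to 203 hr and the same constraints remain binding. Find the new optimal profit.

At the optimum: clay uses 66 of 75 (slack = 9); labor uses 198 of 198 (binding); wheel time uses 252 of 252 (binding).
Slack constraints have shadow price 0 (complementary slackness).
Dual feasibility on the basic columns requires 4·y_labor + 6·y_wheel time = 50, 5·y_labor + 6·y_wheel time = 53.5.
→ y_labor = 3.5 and y_wheel time = 6.
Δz = y_labor·Δb = 3.5 × (5) = 17.5, so new z* = 2205 + 17.5 = 2222.5.

2222.5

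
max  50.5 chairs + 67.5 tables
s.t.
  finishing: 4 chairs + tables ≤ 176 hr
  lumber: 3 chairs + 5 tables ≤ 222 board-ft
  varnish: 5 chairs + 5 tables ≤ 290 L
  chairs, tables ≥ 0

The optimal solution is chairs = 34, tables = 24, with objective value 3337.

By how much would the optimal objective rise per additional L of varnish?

5

Binding: lumber and varnish. Non-binding: finishing (16 unused).
By complementary slackness, y = 0 for the non-binding constraint.
Dual feasibility on the basic columns requires 3·y_lumber + 5·y_varnish = 50.5, 5·y_lumber + 5·y_varnish = 67.5.
→ y_lumber = 8.5 and y_varnish = 5.
Shadow price of varnish = 5.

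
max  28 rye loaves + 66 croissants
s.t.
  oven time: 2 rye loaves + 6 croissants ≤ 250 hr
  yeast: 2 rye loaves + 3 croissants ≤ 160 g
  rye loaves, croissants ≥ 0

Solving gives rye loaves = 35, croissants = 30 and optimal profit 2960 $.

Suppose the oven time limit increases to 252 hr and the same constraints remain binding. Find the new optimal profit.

2976

At the optimum: oven time uses 250 of 250 (binding); yeast uses 160 of 160 (binding).
Dual feasibility on the basic columns requires 2·y_oven time + 2·y_yeast = 28, 6·y_oven time + 3·y_yeast = 66.
This yields shadow prices y_oven time = 8, y_yeast = 6.
Δz = y_oven time·Δb = 8 × (2) = 16, so new z* = 2960 + 16 = 2976.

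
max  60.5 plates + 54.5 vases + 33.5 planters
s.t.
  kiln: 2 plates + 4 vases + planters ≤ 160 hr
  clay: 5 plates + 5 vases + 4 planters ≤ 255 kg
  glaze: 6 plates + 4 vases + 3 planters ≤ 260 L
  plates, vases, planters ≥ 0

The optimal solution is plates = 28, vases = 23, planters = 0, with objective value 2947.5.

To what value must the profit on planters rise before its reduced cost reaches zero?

43

Binding: clay and glaze. Non-binding: kiln (12 unused).
By complementary slackness, y = 0 for the non-binding constraint.
From A_Bᵀ y = c: 5·y_clay + 6·y_glaze = 60.5; 5·y_clay + 4·y_glaze = 54.5.
→ y_clay = 8.5 and y_glaze = 3.
planters enters the basis when its profit ≥ yᵀa₃ = 8.5·4 + 3·3 = 43.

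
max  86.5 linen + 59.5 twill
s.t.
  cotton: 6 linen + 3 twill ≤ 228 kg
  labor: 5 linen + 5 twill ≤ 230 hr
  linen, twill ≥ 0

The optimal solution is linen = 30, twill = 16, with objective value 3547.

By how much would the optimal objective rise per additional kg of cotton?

9

Check each constraint at x*: cotton 228/228 (tight); labor 230/230 (tight).
From A_Bᵀ y = c: 6·y_cotton + 5·y_labor = 86.5; 3·y_cotton + 5·y_labor = 59.5.
→ y_cotton = 9 and y_labor = 6.5.
Shadow price of cotton = 9.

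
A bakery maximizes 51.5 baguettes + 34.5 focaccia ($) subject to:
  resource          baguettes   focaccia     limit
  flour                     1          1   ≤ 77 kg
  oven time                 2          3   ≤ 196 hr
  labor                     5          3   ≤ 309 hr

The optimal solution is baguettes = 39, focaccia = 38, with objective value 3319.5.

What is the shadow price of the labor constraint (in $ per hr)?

Check each constraint at x*: flour 77/77 (tight); oven time 192/196 (slack 4); labor 309/309 (tight).
By complementary slackness, y = 0 for the non-binding constraint.
Dual feasibility on the basic columns requires 1·y_flour + 5·y_labor = 51.5, 1·y_flour + 3·y_labor = 34.5.
This yields shadow prices y_flour = 9, y_labor = 8.5.
Shadow price of labor = 8.5.

8.5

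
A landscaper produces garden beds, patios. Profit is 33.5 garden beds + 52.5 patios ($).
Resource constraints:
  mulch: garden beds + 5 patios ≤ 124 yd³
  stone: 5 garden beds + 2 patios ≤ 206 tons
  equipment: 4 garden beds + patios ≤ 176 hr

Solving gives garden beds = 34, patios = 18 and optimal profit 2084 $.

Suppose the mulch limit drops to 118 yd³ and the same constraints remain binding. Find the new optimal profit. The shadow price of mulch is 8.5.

Δb = -6, so new z* = 2084 + (8.5)·(-6) = 2084 − 51 = 2033.

2033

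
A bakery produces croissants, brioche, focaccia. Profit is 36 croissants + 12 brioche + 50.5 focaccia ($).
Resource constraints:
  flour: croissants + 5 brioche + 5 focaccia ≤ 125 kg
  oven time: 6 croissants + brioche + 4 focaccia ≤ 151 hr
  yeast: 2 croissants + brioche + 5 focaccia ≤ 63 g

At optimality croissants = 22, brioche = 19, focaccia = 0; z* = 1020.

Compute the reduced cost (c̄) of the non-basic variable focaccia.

-6.5

Check each constraint at x*: flour 117/125 (slack 8); oven time 151/151 (tight); yeast 63/63 (tight).
By complementary slackness, y = 0 for the non-binding constraint.
From A_Bᵀ y = c: 6·y_oven time + 2·y_yeast = 36; 1·y_oven time + 1·y_yeast = 12.
This yields shadow prices y_oven time = 3, y_yeast = 9.
Reduced cost of focaccia: c₃ − yᵀa₃ = 50.5 − (3·4 + 9·5) = 50.5 − 57 = -6.5.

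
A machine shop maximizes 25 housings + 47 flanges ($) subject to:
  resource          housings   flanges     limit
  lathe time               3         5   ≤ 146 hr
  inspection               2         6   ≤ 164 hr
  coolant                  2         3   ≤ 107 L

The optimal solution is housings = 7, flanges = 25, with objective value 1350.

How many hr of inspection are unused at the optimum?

0

inspection used = 2·7 + 6·25 = 164; slack = 164 − 164 = 0.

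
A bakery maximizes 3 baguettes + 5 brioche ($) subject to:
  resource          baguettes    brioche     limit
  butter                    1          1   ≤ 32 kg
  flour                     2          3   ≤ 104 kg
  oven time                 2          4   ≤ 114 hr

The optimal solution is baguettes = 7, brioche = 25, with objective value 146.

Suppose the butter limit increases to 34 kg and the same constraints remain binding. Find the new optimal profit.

At the optimum: butter uses 32 of 32 (binding); flour uses 89 of 104 (slack = 15); oven time uses 114 of 114 (binding).
Slack constraints have shadow price 0 (complementary slackness).
Dual feasibility on the basic columns requires 1·y_butter + 2·y_oven time = 3, 1·y_butter + 4·y_oven time = 5.
This yields shadow prices y_butter = 1, y_oven time = 1.
Δz = y_butter·Δb = 1 × (2) = 2, so new z* = 146 + 2 = 148.

148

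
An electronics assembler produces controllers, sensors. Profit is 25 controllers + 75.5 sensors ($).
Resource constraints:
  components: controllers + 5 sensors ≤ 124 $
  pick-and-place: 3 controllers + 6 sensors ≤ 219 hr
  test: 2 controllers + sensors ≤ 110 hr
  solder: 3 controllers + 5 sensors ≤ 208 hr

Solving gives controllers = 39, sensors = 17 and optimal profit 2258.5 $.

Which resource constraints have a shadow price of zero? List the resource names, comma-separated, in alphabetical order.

solder, test

components: 124/124 (binding)
pick-and-place: 219/219 (binding)
test: 95/110 (slack 15)
solder: 202/208 (slack 6)
By complementary slackness, a constraint with positive slack has shadow price 0 → solder, test.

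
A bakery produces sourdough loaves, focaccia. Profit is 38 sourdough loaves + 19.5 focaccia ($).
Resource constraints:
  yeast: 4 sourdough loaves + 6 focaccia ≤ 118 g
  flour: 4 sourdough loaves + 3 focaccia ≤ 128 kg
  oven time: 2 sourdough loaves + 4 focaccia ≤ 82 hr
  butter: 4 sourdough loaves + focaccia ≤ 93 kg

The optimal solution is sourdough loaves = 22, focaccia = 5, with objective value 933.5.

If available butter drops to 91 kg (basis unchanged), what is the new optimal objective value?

Binding: yeast and butter. Non-binding: flour (25 unused), oven time (18 unused).
By complementary slackness, y = 0 for the non-binding constraints.
Dual feasibility on the basic columns requires 4·y_yeast + 4·y_butter = 38, 6·y_yeast + 1·y_butter = 19.5.
Solving: y_yeast = 2, y_butter = 7.5.
Δz = y_butter·Δb = 7.5 × (-2) = -15, so new z* = 933.5 − 15 = 918.5.

918.5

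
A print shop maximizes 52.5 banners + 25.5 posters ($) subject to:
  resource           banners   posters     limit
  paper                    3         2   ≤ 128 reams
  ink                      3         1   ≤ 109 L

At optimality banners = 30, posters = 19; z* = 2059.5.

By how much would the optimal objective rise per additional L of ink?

Both paper and ink are binding at x*.
Dual feasibility on the basic columns requires 3·y_paper + 3·y_ink = 52.5, 2·y_paper + 1·y_ink = 25.5.
This yields shadow prices y_paper = 8, y_ink = 9.5.
Shadow price of ink = 9.5.

9.5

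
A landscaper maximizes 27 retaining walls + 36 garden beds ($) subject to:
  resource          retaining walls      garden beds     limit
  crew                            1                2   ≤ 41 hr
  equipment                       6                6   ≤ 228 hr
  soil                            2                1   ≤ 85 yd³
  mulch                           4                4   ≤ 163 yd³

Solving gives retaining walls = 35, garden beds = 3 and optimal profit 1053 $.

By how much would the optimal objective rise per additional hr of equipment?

3

At the optimum: crew uses 41 of 41 (binding); equipment uses 228 of 228 (binding); soil uses 73 of 85 (slack = 12); mulch uses 152 of 163 (slack = 11).
Since soil, mulch are not tight, their duals are 0.
From A_Bᵀ y = c: 1·y_crew + 6·y_equipment = 27; 2·y_crew + 6·y_equipment = 36.
This yields shadow prices y_crew = 9, y_equipment = 3.
Shadow price of equipment = 3.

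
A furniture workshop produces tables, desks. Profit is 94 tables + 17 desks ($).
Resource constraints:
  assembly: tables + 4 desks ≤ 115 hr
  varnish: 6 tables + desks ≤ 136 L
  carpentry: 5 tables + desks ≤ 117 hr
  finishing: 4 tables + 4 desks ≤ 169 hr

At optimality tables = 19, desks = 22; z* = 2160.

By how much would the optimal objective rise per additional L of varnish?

9

Binding: varnish and carpentry. Non-binding: assembly (8 unused), finishing (5 unused).
By complementary slackness, y = 0 for the non-binding constraints.
The binding rows give the dual system: 6·y_varnish + 5·y_carpentry = 94 and 1·y_varnish + 1·y_carpentry = 17.
This yields shadow prices y_varnish = 9, y_carpentry = 8.
Shadow price of varnish = 9.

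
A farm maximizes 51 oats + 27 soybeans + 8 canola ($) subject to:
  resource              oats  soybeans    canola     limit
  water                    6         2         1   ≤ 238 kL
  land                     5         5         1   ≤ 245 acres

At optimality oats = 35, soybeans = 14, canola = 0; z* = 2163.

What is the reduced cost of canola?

At the optimum: water uses 238 of 238 (binding); land uses 245 of 245 (binding).
From A_Bᵀ y = c: 6·y_water + 5·y_land = 51; 2·y_water + 5·y_land = 27.
This yields shadow prices y_water = 6, y_land = 3.
Reduced cost of canola: c₃ − yᵀa₃ = 8 − (6·1 + 3·1) = 8 − 9 = -1.

-1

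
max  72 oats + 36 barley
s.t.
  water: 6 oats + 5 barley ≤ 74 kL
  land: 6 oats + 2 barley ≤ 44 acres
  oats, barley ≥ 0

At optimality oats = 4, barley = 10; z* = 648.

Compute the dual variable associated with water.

4

Check each constraint at x*: water 74/74 (tight); land 44/44 (tight).
From A_Bᵀ y = c: 6·y_water + 6·y_land = 72; 5·y_water + 2·y_land = 36.
This yields shadow prices y_water = 4, y_land = 8.
Shadow price of water = 4.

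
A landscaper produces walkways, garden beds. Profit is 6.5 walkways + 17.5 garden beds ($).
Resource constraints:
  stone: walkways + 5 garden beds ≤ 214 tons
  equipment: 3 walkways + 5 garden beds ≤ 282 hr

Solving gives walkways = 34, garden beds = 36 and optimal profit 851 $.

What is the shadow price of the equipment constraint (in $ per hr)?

Check each constraint at x*: stone 214/214 (tight); equipment 282/282 (tight).
The binding rows give the dual system: 1·y_stone + 3·y_equipment = 6.5 and 5·y_stone + 5·y_equipment = 17.5.
Solving: y_stone = 2, y_equipment = 1.5.
Shadow price of equipment = 1.5.

1.5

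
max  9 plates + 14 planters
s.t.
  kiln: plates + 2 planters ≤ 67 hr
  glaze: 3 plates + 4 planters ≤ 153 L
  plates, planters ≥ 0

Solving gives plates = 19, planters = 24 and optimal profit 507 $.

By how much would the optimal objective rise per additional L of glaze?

2

Both kiln and glaze are binding at x*.
From A_Bᵀ y = c: 1·y_kiln + 3·y_glaze = 9; 2·y_kiln + 4·y_glaze = 14.
This yields shadow prices y_kiln = 3, y_glaze = 2.
Shadow price of glaze = 2.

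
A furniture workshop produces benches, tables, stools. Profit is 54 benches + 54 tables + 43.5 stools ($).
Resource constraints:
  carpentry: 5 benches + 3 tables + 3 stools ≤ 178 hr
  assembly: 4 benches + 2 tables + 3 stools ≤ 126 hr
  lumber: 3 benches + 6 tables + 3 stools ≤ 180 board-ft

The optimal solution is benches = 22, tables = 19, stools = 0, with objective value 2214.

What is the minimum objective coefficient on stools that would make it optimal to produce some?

45

Binding: assembly and lumber. Non-binding: carpentry (11 unused).
Since carpentry is not tight, its dual is 0.
The binding rows give the dual system: 4·y_assembly + 3·y_lumber = 54 and 2·y_assembly + 6·y_lumber = 54.
This yields shadow prices y_assembly = 9, y_lumber = 6.
stools enters the basis when its profit ≥ yᵀa₃ = 9·3 + 6·3 = 45.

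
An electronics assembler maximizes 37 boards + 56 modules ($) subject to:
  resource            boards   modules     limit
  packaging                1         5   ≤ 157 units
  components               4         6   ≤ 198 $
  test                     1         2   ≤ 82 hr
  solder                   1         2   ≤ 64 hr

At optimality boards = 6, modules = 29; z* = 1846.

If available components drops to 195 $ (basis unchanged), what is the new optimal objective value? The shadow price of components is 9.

Δb = -3, so new z* = 1846 + (9)·(-3) = 1846 − 27 = 1819.

1819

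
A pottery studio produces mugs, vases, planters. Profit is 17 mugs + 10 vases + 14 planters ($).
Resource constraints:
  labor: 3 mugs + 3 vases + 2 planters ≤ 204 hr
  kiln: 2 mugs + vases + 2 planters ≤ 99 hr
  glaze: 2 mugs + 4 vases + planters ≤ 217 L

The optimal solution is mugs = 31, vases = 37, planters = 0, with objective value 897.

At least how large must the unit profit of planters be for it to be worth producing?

At the optimum: labor uses 204 of 204 (binding); kiln uses 99 of 99 (binding); glaze uses 210 of 217 (slack = 7).
Slack constraints have shadow price 0 (complementary slackness).
The binding rows give the dual system: 3·y_labor + 2·y_kiln = 17 and 3·y_labor + 1·y_kiln = 10.
This yields shadow prices y_labor = 1, y_kiln = 7.
planters enters the basis when its profit ≥ yᵀa₃ = 1·2 + 7·2 = 16.

16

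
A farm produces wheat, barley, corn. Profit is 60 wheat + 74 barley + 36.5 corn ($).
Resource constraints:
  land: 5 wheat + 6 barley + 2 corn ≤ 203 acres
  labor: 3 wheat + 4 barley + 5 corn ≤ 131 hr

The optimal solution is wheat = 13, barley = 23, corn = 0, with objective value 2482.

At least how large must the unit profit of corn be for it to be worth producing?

At the optimum: land uses 203 of 203 (binding); labor uses 131 of 131 (binding).
The binding rows give the dual system: 5·y_land + 3·y_labor = 60 and 6·y_land + 4·y_labor = 74.
→ y_land = 9 and y_labor = 5.
corn enters the basis when its profit ≥ yᵀa₃ = 9·2 + 5·5 = 43.

43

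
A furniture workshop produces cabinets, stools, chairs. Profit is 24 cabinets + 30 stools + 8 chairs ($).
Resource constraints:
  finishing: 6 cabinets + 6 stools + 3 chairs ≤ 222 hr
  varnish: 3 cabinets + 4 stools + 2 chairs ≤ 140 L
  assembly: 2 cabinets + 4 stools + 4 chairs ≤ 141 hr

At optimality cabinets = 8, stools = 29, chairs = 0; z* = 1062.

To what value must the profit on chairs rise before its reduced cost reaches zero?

15

Binding: finishing and varnish. Non-binding: assembly (9 unused).
Since assembly is not tight, its dual is 0.
The binding rows give the dual system: 6·y_finishing + 3·y_varnish = 24 and 6·y_finishing + 4·y_varnish = 30.
Solving: y_finishing = 1, y_varnish = 6.
chairs enters the basis when its profit ≥ yᵀa₃ = 1·3 + 6·2 = 15.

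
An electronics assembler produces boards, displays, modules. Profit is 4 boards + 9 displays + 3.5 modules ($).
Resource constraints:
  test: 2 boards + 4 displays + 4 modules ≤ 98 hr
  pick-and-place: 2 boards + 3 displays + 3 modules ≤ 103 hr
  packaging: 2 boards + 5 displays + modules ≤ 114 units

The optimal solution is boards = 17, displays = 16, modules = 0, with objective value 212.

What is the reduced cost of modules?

At the optimum: test uses 98 of 98 (binding); pick-and-place uses 82 of 103 (slack = 21); packaging uses 114 of 114 (binding).
By complementary slackness, y = 0 for the non-binding constraint.
Dual feasibility on the basic columns requires 2·y_test + 2·y_packaging = 4, 4·y_test + 5·y_packaging = 9.
This yields shadow prices y_test = 1, y_packaging = 1.
Reduced cost of modules: c₃ − yᵀa₃ = 3.5 − (1·4 + 1·1) = 3.5 − 5 = -1.5.

-1.5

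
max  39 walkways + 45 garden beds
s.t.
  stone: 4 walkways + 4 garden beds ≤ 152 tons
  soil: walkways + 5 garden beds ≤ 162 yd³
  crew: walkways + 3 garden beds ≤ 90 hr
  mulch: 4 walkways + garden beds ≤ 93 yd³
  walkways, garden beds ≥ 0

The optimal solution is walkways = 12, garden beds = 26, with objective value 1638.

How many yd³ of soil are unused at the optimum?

20

soil used = 1·12 + 5·26 = 142; slack = 162 − 142 = 20.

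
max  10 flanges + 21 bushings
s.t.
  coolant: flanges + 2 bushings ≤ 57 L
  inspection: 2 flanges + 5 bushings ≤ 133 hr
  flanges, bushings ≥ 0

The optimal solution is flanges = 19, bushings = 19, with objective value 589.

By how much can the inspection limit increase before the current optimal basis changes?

9.5

Binding constraints: coolant, inspection. The basis is B = [[1,2],[2,5]] with det 1.
Per unit increase in inspection, x* moves by d = (-2, 1).
The basis stays optimal until flanges reaches 0; allowable increase = 9.5 hr.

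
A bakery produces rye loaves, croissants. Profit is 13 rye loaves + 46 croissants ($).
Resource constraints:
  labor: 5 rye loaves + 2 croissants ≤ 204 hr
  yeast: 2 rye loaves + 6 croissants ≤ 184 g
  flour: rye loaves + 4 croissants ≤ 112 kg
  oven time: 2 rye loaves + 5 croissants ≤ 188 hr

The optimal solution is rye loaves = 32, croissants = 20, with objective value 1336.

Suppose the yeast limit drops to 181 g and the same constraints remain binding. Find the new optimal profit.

Check each constraint at x*: labor 200/204 (slack 4); yeast 184/184 (tight); flour 112/112 (tight); oven time 164/188 (slack 24).
By complementary slackness, y = 0 for the non-binding constraints.
The binding rows give the dual system: 2·y_yeast + 1·y_flour = 13 and 6·y_yeast + 4·y_flour = 46.
Solving: y_yeast = 3, y_flour = 7.
Δz = y_yeast·Δb = 3 × (-3) = -9, so new z* = 1336 − 9 = 1327.

1327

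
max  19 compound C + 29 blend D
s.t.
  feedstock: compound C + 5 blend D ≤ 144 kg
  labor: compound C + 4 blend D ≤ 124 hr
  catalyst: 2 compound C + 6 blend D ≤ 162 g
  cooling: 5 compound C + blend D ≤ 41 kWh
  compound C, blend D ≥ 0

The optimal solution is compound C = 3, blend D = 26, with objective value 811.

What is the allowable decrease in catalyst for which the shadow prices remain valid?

Binding constraints: catalyst, cooling. The basis is B = [[2,6],[5,1]] with det -28.
Per unit decrease in catalyst, x* moves by d = (0.0357, -0.1786).
The basis stays optimal until blend D reaches 0; allowable decrease = 145.6 g.

145.6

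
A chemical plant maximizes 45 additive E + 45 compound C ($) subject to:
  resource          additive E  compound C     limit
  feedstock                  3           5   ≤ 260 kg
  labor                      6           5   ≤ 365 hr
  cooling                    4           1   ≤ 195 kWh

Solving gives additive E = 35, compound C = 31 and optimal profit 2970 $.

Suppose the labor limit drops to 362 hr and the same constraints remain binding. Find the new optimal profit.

2952

Check each constraint at x*: feedstock 260/260 (tight); labor 365/365 (tight); cooling 171/195 (slack 24).
By complementary slackness, y = 0 for the non-binding constraint.
Dual feasibility on the basic columns requires 3·y_feedstock + 6·y_labor = 45, 5·y_feedstock + 5·y_labor = 45.
Solving: y_feedstock = 3, y_labor = 6.
Δz = y_labor·Δb = 6 × (-3) = -18, so new z* = 2970 − 18 = 2952.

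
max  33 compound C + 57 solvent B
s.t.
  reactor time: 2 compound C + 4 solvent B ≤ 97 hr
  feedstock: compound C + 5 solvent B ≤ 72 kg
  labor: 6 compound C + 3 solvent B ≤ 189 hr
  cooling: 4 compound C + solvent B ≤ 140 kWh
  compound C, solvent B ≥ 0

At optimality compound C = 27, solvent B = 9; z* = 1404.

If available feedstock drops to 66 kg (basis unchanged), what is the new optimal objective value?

1350

Binding: feedstock and labor. Non-binding: reactor time (7 unused), cooling (23 unused).
By complementary slackness, y = 0 for the non-binding constraints.
From A_Bᵀ y = c: 1·y_feedstock + 6·y_labor = 33; 5·y_feedstock + 3·y_labor = 57.
This yields shadow prices y_feedstock = 9, y_labor = 4.
Δz = y_feedstock·Δb = 9 × (-6) = -54, so new z* = 1404 − 54 = 1350.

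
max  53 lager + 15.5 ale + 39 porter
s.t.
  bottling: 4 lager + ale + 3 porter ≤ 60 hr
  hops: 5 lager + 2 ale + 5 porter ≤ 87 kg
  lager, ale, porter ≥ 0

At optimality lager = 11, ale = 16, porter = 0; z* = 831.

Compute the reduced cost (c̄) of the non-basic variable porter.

Both bottling and hops are binding at x*.
From A_Bᵀ y = c: 4·y_bottling + 5·y_hops = 53; 1·y_bottling + 2·y_hops = 15.5.
→ y_bottling = 9.5 and y_hops = 3.
Reduced cost of porter: c₃ − yᵀa₃ = 39 − (9.5·3 + 3·5) = 39 − 43.5 = -4.5.

-4.5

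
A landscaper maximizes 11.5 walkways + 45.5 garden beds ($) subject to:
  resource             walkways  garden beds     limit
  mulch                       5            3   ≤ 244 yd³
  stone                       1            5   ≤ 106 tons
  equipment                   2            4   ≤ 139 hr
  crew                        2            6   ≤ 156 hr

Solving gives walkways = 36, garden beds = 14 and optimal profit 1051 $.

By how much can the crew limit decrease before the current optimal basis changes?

Binding constraints: stone, crew. The basis is B = [[1,5],[2,6]] with det -4.
Per unit decrease in crew, x* moves by d = (-1.25, 0.25).
The basis stays optimal until walkways reaches 0; allowable decrease = 28.8 hr.

28.8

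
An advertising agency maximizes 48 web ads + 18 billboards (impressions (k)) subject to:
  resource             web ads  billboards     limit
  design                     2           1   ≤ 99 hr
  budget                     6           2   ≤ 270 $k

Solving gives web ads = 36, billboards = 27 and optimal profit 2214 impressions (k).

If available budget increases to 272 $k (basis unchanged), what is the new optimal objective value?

Both design and budget are binding at x*.
Dual feasibility on the basic columns requires 2·y_design + 6·y_budget = 48, 1·y_design + 2·y_budget = 18.
This yields shadow prices y_design = 6, y_budget = 6.
Δz = y_budget·Δb = 6 × (2) = 12, so new z* = 2214 + 12 = 2226.

2226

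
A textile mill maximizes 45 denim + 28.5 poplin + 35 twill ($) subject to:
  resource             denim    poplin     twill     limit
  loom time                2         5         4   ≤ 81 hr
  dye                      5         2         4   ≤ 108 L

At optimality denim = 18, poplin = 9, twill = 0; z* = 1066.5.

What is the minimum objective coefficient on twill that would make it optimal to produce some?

42

At the optimum: loom time uses 81 of 81 (binding); dye uses 108 of 108 (binding).
From A_Bᵀ y = c: 2·y_loom time + 5·y_dye = 45; 5·y_loom time + 2·y_dye = 28.5.
→ y_loom time = 2.5 and y_dye = 8.
twill enters the basis when its profit ≥ yᵀa₃ = 2.5·4 + 8·4 = 42.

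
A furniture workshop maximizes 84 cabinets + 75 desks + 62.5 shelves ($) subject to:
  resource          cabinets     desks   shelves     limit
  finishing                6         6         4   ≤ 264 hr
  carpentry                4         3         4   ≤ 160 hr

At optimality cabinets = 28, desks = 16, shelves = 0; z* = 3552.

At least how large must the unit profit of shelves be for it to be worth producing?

68

Check each constraint at x*: finishing 264/264 (tight); carpentry 160/160 (tight).
From A_Bᵀ y = c: 6·y_finishing + 4·y_carpentry = 84; 6·y_finishing + 3·y_carpentry = 75.
Solving: y_finishing = 8, y_carpentry = 9.
shelves enters the basis when its profit ≥ yᵀa₃ = 8·4 + 9·4 = 68.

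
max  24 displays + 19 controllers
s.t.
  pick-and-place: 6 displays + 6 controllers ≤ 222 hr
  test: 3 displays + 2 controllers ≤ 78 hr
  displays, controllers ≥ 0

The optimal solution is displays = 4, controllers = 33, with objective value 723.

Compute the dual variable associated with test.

5

Both pick-and-place and test are binding at x*.
The binding rows give the dual system: 6·y_pick-and-place + 3·y_test = 24 and 6·y_pick-and-place + 2·y_test = 19.
This yields shadow prices y_pick-and-place = 1.5, y_test = 5.
Shadow price of test = 5.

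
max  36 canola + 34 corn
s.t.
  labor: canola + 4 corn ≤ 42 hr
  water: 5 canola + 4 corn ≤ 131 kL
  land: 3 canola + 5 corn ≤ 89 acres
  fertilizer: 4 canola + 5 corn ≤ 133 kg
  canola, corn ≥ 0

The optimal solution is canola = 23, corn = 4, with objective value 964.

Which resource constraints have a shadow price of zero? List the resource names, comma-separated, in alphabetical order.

labor: 39/42 (slack 3)
water: 131/131 (binding)
land: 89/89 (binding)
fertilizer: 112/133 (slack 21)
By complementary slackness, a constraint with positive slack has shadow price 0 → fertilizer, labor.

fertilizer, labor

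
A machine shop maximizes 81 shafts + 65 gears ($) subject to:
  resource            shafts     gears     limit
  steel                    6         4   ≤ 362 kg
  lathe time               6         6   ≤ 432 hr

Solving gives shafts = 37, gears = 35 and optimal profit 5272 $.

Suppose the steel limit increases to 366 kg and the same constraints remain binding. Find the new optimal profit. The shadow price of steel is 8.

Δb = 4, so new z* = 5272 + (8)·(4) = 5272 + 32 = 5304.

5304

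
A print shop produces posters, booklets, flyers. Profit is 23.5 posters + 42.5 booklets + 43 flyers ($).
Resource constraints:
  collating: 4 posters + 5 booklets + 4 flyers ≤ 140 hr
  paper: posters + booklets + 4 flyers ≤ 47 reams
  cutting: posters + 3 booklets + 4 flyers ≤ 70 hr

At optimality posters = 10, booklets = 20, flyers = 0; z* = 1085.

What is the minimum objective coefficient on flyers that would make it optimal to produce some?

46

At the optimum: collating uses 140 of 140 (binding); paper uses 30 of 47 (slack = 17); cutting uses 70 of 70 (binding).
Slack constraints have shadow price 0 (complementary slackness).
The binding rows give the dual system: 4·y_collating + 1·y_cutting = 23.5 and 5·y_collating + 3·y_cutting = 42.5.
Solving: y_collating = 4, y_cutting = 7.5.
flyers enters the basis when its profit ≥ yᵀa₃ = 4·4 + 7.5·4 = 46.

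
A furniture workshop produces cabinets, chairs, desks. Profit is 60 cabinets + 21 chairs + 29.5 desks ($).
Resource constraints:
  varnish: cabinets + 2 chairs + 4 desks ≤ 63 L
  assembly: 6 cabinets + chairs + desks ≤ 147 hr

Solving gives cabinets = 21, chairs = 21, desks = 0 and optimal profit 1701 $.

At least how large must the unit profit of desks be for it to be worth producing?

At the optimum: varnish uses 63 of 63 (binding); assembly uses 147 of 147 (binding).
The binding rows give the dual system: 1·y_varnish + 6·y_assembly = 60 and 2·y_varnish + 1·y_assembly = 21.
Solving: y_varnish = 6, y_assembly = 9.
desks enters the basis when its profit ≥ yᵀa₃ = 6·4 + 9·1 = 33.

33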